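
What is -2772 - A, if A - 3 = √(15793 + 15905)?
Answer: -2775 - 3*√3522 ≈ -2953.0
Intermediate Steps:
A = 3 + 3*√3522 (A = 3 + √(15793 + 15905) = 3 + √31698 = 3 + 3*√3522 ≈ 181.04)
-2772 - A = -2772 - (3 + 3*√3522) = -2772 + (-3 - 3*√3522) = -2775 - 3*√3522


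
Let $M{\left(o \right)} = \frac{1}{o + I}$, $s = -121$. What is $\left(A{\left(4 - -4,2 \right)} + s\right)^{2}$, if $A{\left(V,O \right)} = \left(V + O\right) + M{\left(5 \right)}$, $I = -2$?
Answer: $\frac{110224}{9} \approx 12247.0$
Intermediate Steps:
$M{\left(o \right)} = \frac{1}{-2 + o}$ ($M{\left(o \right)} = \frac{1}{o - 2} = \frac{1}{-2 + o}$)
$A{\left(V,O \right)} = \frac{1}{3} + O + V$ ($A{\left(V,O \right)} = \left(V + O\right) + \frac{1}{-2 + 5} = \left(O + V\right) + \frac{1}{3} = \frac{1}{3} + O + V$)
$\left(A{\left(4 - -4,2 \right)} + s\right)^{2} = \left(\left(\frac{1}{3} + 2 + \left(4 - -4\right)\right) - 121\right)^{2} = \left(\left(\frac{1}{3} + 2 + \left(4 + 4\right)\right) - 121\right)^{2} = \left(\left(\frac{1}{3} + 2 + 8\right) - 121\right)^{2} = \left(\frac{31}{3} - 121\right)^{2} = \left(- \frac{332}{3}\right)^{2} = \frac{110224}{9}$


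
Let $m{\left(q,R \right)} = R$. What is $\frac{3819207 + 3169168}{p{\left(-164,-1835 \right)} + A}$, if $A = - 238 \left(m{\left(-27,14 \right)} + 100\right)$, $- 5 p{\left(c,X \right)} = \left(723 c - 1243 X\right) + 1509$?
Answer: $- \frac{34941875}{2299502} \approx -15.195$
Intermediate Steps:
$p{\left(c,X \right)} = - \frac{1509}{5} - \frac{723 c}{5} + \frac{1243 X}{5}$ ($p{\left(c,X \right)} = - \frac{\left(723 c - 1243 X\right) + 1509}{5} = - \frac{\left(- 1243 X + 723 c\right) + 1509}{5} = - \frac{1509 - 1243 X + 723 c}{5} = - \frac{1509}{5} - \frac{723 c}{5} + \frac{1243 X}{5}$)
$A = -27132$ ($A = - 238 \left(14 + 100\right) = \left(-238\right) 114 = -27132$)
$\frac{3819207 + 3169168}{p{\left(-164,-1835 \right)} + A} = \frac{3819207 + 3169168}{\left(- \frac{1509}{5} - - \frac{118572}{5} + \frac{1243}{5} \left(-1835\right)\right) - 27132} = \frac{6988375}{\left(- \frac{1509}{5} + \frac{118572}{5} - 456181\right) - 27132} = \frac{6988375}{- \frac{2163842}{5} - 27132} = \frac{6988375}{- \frac{2299502}{5}} = 6988375 \left(- \frac{5}{2299502}\right) = - \frac{34941875}{2299502}$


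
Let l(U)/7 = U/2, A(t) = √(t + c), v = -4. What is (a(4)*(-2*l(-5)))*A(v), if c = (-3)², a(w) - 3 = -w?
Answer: -35*√5 ≈ -78.262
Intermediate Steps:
a(w) = 3 - w
c = 9
A(t) = √(9 + t) (A(t) = √(t + 9) = √(9 + t))
l(U) = 7*U/2 (l(U) = 7*(U/2) = 7*U/2)
(a(4)*(-2*l(-5)))*A(v) = ((3 - 1*4)*(-7*(-5)))*√(9 - 4) = ((3 - 4)*(-2*(-35/2)))*√5 = (-1*35)*√5 = -35*√5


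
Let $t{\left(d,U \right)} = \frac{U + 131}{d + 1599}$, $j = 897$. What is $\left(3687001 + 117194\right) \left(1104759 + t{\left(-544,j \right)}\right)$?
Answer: $\frac{886774420247547}{211} \approx 4.2027 \cdot 10^{12}$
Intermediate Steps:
$t{\left(d,U \right)} = \frac{131 + U}{1599 + d}$
$\left(3687001 + 117194\right) \left(1104759 + t{\left(-544,j \right)}\right) = \left(3687001 + 117194\right) \left(1104759 + \frac{131 + 897}{1599 - 544}\right) = 3804195 \left(1104759 + \frac{1}{1055} \cdot 1028\right) = 3804195 \left(1104759 + \frac{1028}{1055}\right) = 3804195 \cdot \frac{1165521773}{1055} = \frac{886774420247547}{211}$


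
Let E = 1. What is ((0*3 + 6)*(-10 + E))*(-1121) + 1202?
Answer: 61736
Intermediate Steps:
((0*3 + 6)*(-10 + E))*(-1121) + 1202 = ((0*3 + 6)*(-10 + 1))*(-1121) + 1202 = ((0 + 6)*(-9))*(-1121) + 1202 = (6*(-9))*(-1121) + 1202 = -54*(-1121) + 1202 = 60534 + 1202 = 61736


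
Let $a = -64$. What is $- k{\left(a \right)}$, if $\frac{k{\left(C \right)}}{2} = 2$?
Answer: $-4$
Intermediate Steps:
$k{\left(C \right)} = 4$ ($k{\left(C \right)} = 2 \cdot 2 = 4$)
$- k{\left(a \right)} = \left(-1\right) 4 = -4$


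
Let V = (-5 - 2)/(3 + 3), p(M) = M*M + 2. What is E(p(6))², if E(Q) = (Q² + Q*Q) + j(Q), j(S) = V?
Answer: 300017041/36 ≈ 8.3338e+6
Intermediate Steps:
p(M) = 2 + M² (p(M) = M² + 2 = 2 + M²)
V = -7/6 ≈ -1.1667
j(S) = -7/6
E(Q) = -7/6 + 2*Q² (E(Q) = (Q² + Q*Q) - 7/6 = (Q² + Q²) - 7/6 = 2*Q² - 7/6 = -7/6 + 2*Q²)
E(p(6))² = (-7/6 + 2*(2 + 6²)²)² = (-7/6 + 2*(2 + 36)²)² = (-7/6 + 2*38²)² = (-7/6 + 2*1444)² = (-7/6 + 2888)² = (17321/6)² = 300017041/36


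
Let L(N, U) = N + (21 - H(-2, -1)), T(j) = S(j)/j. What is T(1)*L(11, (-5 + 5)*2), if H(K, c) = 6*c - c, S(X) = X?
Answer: 37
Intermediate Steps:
H(K, c) = 5*c
T(j) = 1 (T(j) = j/j = 1)
L(N, U) = 26 + N (L(N, U) = N + (21 - 5*(-1)) = N + (21 - 1*(-5)) = N + (21 + 5) = N + 26 = 26 + N)
T(1)*L(11, (-5 + 5)*2) = 1*(26 + 11) = 1*37 = 37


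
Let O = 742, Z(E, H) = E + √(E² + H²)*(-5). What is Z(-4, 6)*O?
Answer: -2968 - 7420*√13 ≈ -29721.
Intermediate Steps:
Z(E, H) = E - 5*√(E² + H²)
Z(-4, 6)*O = (-4 - 5*√((-4)² + 6²))*742 = (-4 - 5*√(16 + 36))*742 = (-4 - 10*√13)*742 = -2968 - 7420*√13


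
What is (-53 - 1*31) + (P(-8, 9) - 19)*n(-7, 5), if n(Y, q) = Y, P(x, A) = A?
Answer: -14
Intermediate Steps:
(-53 - 1*31) + (P(-8, 9) - 19)*n(-7, 5) = (-53 - 1*31) + (9 - 19)*(-7) = (-53 - 31) - 10*(-7) = -84 + 70 = -14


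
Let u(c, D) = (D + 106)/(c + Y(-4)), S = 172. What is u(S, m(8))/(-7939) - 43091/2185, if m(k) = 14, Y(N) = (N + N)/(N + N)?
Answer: -59183466877/3000981695 ≈ -19.721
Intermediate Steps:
Y(N) = 1 (Y(N) = (2*N)/((2*N)) = (2*N)*(1/(2*N)) = 1)
u(c, D) = (106 + D)/(1 + c) (u(c, D) = (D + 106)/(c + 1) = (106 + D)/(1 + c))
u(S, m(8))/(-7939) - 43091/2185 = ((106 + 14)/(1 + 172))/(-7939) - 43091/2185 = (120/173)*(-1/7939) - 43091*1/2185 = ((1/173)*120)*(-1/7939) - 43091/2185 = (120/173)*(-1/7939) - 43091/2185 = -120/1373447 - 43091/2185 = -59183466877/3000981695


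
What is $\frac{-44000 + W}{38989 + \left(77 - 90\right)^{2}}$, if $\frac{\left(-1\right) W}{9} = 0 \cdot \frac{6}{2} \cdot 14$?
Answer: $- \frac{22000}{19579} \approx -1.1237$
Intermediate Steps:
$W = 0$ ($W = - 9 \cdot 0 \cdot \frac{6}{2} \cdot 14 = - 9 \cdot 0 \cdot 6 \cdot \frac{1}{2} \cdot 14 = - 9 \cdot 0 \cdot 3 \cdot 14 = - 9 \cdot 0 \cdot 14 = \left(-9\right) 0 = 0$)
$\frac{-44000 + W}{38989 + \left(77 - 90\right)^{2}} = \frac{-44000 + 0}{38989 + \left(77 - 90\right)^{2}} = - \frac{44000}{38989 + \left(-13\right)^{2}} = - \frac{44000}{38989 + 169} = - \frac{44000}{39158} = \left(-44000\right) \frac{1}{39158} = - \frac{22000}{19579}$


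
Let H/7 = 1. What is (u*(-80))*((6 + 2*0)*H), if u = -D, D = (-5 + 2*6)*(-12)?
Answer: -282240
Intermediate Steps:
H = 7 (H = 7*1 = 7)
D = -84 (D = (-5 + 12)*(-12) = 7*(-12) = -84)
u = 84 (u = -1*(-84) = 84)
(u*(-80))*((6 + 2*0)*H) = (84*(-80))*((6 + 2*0)*7) = -6720*(6 + 0)*7 = -40320*7 = -6720*42 = -282240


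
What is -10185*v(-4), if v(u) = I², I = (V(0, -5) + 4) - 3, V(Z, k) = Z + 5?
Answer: -366660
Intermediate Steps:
V(Z, k) = 5 + Z
I = 6 (I = ((5 + 0) + 4) - 3 = (5 + 4) - 3 = 9 - 3 = 6)
v(u) = 36 (v(u) = 6² = 36)
-10185*v(-4) = -10185*36 = -366660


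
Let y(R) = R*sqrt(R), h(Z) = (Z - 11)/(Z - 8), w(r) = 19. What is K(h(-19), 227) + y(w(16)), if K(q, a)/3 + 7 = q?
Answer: -53/3 + 19*sqrt(19) ≈ 65.152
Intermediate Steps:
h(Z) = (-11 + Z)/(-8 + Z)
K(q, a) = -21 + 3*q
y(R) = R**(3/2)
K(h(-19), 227) + y(w(16)) = (-21 + 3*((-11 - 19)/(-8 - 19))) + 19**(3/2) = (-21 + 3*(-30/(-27))) + 19*sqrt(19) = (-21 + 3*(-1/27*(-30))) + 19*sqrt(19) = (-21 + 3*(10/9)) + 19*sqrt(19) = (-21 + 10/3) + 19*sqrt(19) = -53/3 + 19*sqrt(19)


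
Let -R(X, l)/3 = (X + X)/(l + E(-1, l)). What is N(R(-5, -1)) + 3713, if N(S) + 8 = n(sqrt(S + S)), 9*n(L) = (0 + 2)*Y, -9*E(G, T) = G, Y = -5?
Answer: 33335/9 ≈ 3703.9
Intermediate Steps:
E(G, T) = -G/9
R(X, l) = -6*X/(1/9 + l) (R(X, l) = -3*(X + X)/(l - 1/9*(-1)) = -3*2*X/(l + 1/9) = -3*2*X/(1/9 + l) = -6*X/(1/9 + l))
n(L) = -10/9 (n(L) = ((0 + 2)*(-5))/9 = (2*(-5))/9 = (1/9)*(-10) = -10/9)
N(S) = -82/9 (N(S) = -8 - 10/9 = -82/9)
N(R(-5, -1)) + 3713 = -82/9 + 3713 = 33335/9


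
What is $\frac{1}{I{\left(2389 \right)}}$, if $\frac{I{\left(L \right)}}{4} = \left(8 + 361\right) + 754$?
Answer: $\frac{1}{4492} \approx 0.00022262$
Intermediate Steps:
$I{\left(L \right)} = 4492$ ($I{\left(L \right)} = 4 \left(\left(8 + 361\right) + 754\right) = 4 \left(369 + 754\right) = 4 \cdot 1123 = 4492$)
$\frac{1}{I{\left(2389 \right)}} = \frac{1}{4492}$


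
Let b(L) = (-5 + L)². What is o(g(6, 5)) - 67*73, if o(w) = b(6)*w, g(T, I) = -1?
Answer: -4892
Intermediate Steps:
o(w) = w (o(w) = (-5 + 6)²*w = 1²*w = 1*w = w)
o(g(6, 5)) - 67*73 = -1 - 67*73 = -1 - 4891 = -4892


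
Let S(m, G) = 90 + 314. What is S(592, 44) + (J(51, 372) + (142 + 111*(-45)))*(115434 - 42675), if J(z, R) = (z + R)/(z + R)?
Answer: -353026264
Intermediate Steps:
J(z, R) = 1 (J(z, R) = (R + z)/(R + z) = 1)
S(m, G) = 404
S(592, 44) + (J(51, 372) + (142 + 111*(-45)))*(115434 - 42675) = 404 + (1 + (142 + 111*(-45)))*(115434 - 42675) = 404 + (1 + (142 - 4995))*72759 = 404 + (1 - 4853)*72759 = 404 - 4852*72759 = 404 - 353026668 = -353026264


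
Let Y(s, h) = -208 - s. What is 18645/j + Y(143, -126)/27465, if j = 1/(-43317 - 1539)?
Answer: -7656693798717/9155 ≈ -8.3634e+8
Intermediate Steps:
j = -1/44856 (j = 1/(-44856) = -1/44856 ≈ -2.2294e-5)
18645/j + Y(143, -126)/27465 = 18645/(-1/44856) + (-208 - 1*143)/27465 = 18645*(-44856) + (-208 - 143)*(1/27465) = -836340120 - 351*1/27465 = -836340120 - 117/9155 = -7656693798717/9155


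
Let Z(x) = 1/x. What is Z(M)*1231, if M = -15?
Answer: -1231/15 ≈ -82.067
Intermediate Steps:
Z(M)*1231 = 1231/(-15) = -1/15*1231 = -1231/15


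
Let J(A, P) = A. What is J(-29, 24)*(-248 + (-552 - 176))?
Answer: 28304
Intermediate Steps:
J(-29, 24)*(-248 + (-552 - 176)) = -29*(-248 + (-552 - 176)) = -29*(-248 - 728) = -29*(-976) = 28304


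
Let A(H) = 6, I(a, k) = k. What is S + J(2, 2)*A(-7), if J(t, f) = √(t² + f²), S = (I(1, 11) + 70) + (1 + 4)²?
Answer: 106 + 12*√2 ≈ 122.97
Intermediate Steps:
S = 106 (S = (11 + 70) + (1 + 4)² = 81 + 5² = 81 + 25 = 106)
J(t, f) = √(f² + t²)
S + J(2, 2)*A(-7) = 106 + √(2² + 2²)*6 = 106 + √(4 + 4)*6 = 106 + √8*6 = 106 + (2*√2)*6 = 106 + 12*√2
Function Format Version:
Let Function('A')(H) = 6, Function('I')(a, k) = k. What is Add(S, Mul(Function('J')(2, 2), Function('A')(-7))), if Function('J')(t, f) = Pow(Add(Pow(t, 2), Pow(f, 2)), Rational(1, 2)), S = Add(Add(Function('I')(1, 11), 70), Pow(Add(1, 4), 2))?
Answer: Add(106, Mul(12, Pow(2, Rational(1, 2)))) ≈ 122.97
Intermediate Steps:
S = 106 (S = Add(Add(11, 70), Pow(Add(1, 4), 2)) = Add(81, Pow(5, 2)) = Add(81, 25) = 106)
Function('J')(t, f) = Pow(Add(Pow(f, 2), Pow(t, 2)), Rational(1, 2))
Add(S, Mul(Function('J')(2, 2), Function('A')(-7))) = Add(106, Mul(Pow(Add(Pow(2, 2), Pow(2, 2)), Rational(1, 2)), 6)) = Add(106, Mul(Pow(Add(4, 4), Rational(1, 2)), 6)) = Add(106, Mul(Pow(8, Rational(1, 2)), 6)) = Add(106, Mul(Mul(2, Pow(2, Rational(1, 2))), 6)) = Add(106, Mul(12, Pow(2, Rational(1, 2))))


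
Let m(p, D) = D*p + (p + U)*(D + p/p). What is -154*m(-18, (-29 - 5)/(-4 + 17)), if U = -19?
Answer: -213906/13 ≈ -16454.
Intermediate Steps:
m(p, D) = D*p + (1 + D)*(-19 + p) (m(p, D) = D*p + (p - 19)*(D + p/p) = D*p + (-19 + p)*(D + 1) = D*p + (-19 + p)*(1 + D) = D*p + (1 + D)*(-19 + p))
-154*m(-18, (-29 - 5)/(-4 + 17)) = -154*(-19 - 18 - 19*(-29 - 5)/(-4 + 17) + 2*((-29 - 5)/(-4 + 17))*(-18)) = -154*(-19 - 18 - (-646)/13 + 2*(-34/13)*(-18)) = -154*(-19 - 18 - (-646)/13 + 2*(-34*1/13)*(-18)) = -154*(-19 - 18 - 19*(-34/13) + 2*(-34/13)*(-18)) = -154*(-19 - 18 + 646/13 + 1224/13) = -154*1389/13 = -213906/13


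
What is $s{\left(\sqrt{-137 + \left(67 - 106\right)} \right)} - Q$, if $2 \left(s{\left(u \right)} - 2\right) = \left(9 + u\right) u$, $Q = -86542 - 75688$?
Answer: $162144 + 18 i \sqrt{11} \approx 1.6214 \cdot 10^{5} + 59.699 i$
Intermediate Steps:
$Q = -162230$ ($Q = -86542 - 75688 = -162230$)
$s{\left(u \right)} = 2 + \frac{u \left(9 + u\right)}{2}$ ($s{\left(u \right)} = 2 + \frac{\left(9 + u\right) u}{2} = 2 + \frac{u \left(9 + u\right)}{2}$)
$s{\left(\sqrt{-137 + \left(67 - 106\right)} \right)} - Q = \left(2 + \frac{\left(\sqrt{-137 + \left(67 - 106\right)}\right)^{2}}{2} + \frac{9 \sqrt{-137 + \left(67 - 106\right)}}{2}\right) - -162230 = \left(2 + \frac{\left(\sqrt{-137 - 39}\right)^{2}}{2} + \frac{9 \sqrt{-137 - 39}}{2}\right) + 162230 = \left(2 + \frac{\left(\sqrt{-176}\right)^{2}}{2} + \frac{9 \sqrt{-176}}{2}\right) + 162230 = \left(2 + \frac{\left(4 i \sqrt{11}\right)^{2}}{2} + \frac{9 \cdot 4 i \sqrt{11}}{2}\right) + 162230 = \left(2 + \frac{1}{2} \left(-176\right) + 18 i \sqrt{11}\right) + 162230 = \left(2 - 88 + 18 i \sqrt{11}\right) + 162230 = \left(-86 + 18 i \sqrt{11}\right) + 162230 = 162144 + 18 i \sqrt{11}$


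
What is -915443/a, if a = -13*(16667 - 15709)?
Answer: 915443/12454 ≈ 73.506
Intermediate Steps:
a = -12454 (a = -13*958 = -12454)
-915443/a = -915443/(-12454) = -915443*(-1/12454) = 915443/12454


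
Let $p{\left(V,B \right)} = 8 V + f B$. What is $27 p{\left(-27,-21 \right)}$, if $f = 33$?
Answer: $-24543$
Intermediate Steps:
$p{\left(V,B \right)} = 8 V + 33 B$
$27 p{\left(-27,-21 \right)} = 27 \left(8 \left(-27\right) + 33 \left(-21\right)\right) = 27 \left(-216 - 693\right) = 27 \left(-909\right) = -24543$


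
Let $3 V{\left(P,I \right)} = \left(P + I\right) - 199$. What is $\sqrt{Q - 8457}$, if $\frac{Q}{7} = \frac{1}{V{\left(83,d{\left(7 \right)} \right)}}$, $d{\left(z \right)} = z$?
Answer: $\frac{3 i \sqrt{11164434}}{109} \approx 91.963 i$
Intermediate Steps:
$V{\left(P,I \right)} = - \frac{199}{3} + \frac{I}{3} + \frac{P}{3}$ ($V{\left(P,I \right)} = \frac{\left(P + I\right) - 199}{3} = \frac{\left(I + P\right) - 199}{3} = \frac{-199 + I + P}{3} = - \frac{199}{3} + \frac{I}{3} + \frac{P}{3}$)
$Q = - \frac{21}{109}$ ($Q = \frac{7}{- \frac{199}{3} + \frac{1}{3} \cdot 7 + \frac{1}{3} \cdot 83} = \frac{7}{- \frac{199}{3} + \frac{7}{3} + \frac{83}{3}} = \frac{7}{- \frac{109}{3}} = 7 \left(- \frac{3}{109}\right) = - \frac{21}{109} \approx -0.19266$)
$\sqrt{Q - 8457} = \sqrt{- \frac{21}{109} - 8457} = \sqrt{- \frac{921834}{109}} = \frac{3 i \sqrt{11164434}}{109}$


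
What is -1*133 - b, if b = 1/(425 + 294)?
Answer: -95628/719 ≈ -133.00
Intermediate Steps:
b = 1/719 ≈ 0.0013908
-1*133 - b = -1*133 - 1*1/719 = -133 - 1/719 = -95628/719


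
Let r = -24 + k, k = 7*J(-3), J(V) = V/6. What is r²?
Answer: 3025/4 ≈ 756.25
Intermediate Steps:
J(V) = V/6 (J(V) = V*(⅙) = V/6)
k = -7/2 (k = 7*((⅙)*(-3)) = 7*(-½) = -7/2 ≈ -3.5000)
r = -55/2 (r = -24 - 7/2 = -55/2 ≈ -27.500)
r² = (-55/2)² = 3025/4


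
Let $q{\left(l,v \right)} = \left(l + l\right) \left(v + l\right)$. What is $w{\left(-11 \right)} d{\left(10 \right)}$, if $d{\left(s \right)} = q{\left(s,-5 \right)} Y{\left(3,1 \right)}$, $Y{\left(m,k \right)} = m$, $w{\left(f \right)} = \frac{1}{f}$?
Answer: $- \frac{300}{11} \approx -27.273$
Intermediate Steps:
$q{\left(l,v \right)} = 2 l \left(l + v\right)$
$d{\left(s \right)} = 6 s \left(-5 + s\right)$ ($d{\left(s \right)} = 2 s \left(s - 5\right) 3 = 2 s \left(-5 + s\right) 3 = 6 s \left(-5 + s\right)$)
$w{\left(-11 \right)} d{\left(10 \right)} = \frac{6 \cdot 10 \left(-5 + 10\right)}{-11} = - \frac{6 \cdot 10 \cdot 5}{11} = \left(- \frac{1}{11}\right) 300 = - \frac{300}{11}$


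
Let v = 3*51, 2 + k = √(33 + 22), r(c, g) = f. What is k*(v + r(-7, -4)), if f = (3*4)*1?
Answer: -330 + 165*√55 ≈ 893.67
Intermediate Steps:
f = 12 (f = 12*1 = 12)
r(c, g) = 12
k = -2 + √55 (k = -2 + √(33 + 22) = -2 + √55 ≈ 5.4162)
v = 153
k*(v + r(-7, -4)) = (-2 + √55)*(153 + 12) = (-2 + √55)*165 = -330 + 165*√55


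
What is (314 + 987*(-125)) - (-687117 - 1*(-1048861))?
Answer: -484805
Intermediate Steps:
(314 + 987*(-125)) - (-687117 - 1*(-1048861)) = (314 - 123375) - (-687117 + 1048861) = -123061 - 1*361744 = -123061 - 361744 = -484805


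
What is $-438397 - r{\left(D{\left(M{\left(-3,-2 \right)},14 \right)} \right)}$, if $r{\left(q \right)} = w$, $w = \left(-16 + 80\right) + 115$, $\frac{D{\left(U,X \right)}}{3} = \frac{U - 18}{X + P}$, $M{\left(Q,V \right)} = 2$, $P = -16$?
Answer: $-438576$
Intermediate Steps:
$D{\left(U,X \right)} = \frac{3 \left(-18 + U\right)}{-16 + X}$ ($D{\left(U,X \right)} = 3 \frac{U - 18}{X - 16} = 3 \frac{-18 + U}{-16 + X} = \frac{3 \left(-18 + U\right)}{-16 + X}$)
$w = 179$ ($w = 64 + 115 = 179$)
$r{\left(q \right)} = 179$
$-438397 - r{\left(D{\left(M{\left(-3,-2 \right)},14 \right)} \right)} = -438397 - 179 = -438576$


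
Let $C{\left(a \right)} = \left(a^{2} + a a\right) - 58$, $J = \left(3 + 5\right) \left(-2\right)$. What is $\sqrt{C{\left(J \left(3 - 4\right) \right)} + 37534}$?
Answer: $2 \sqrt{9497} \approx 194.91$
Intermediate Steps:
$J = -16$ ($J = 8 \left(-2\right) = -16$)
$C{\left(a \right)} = -58 + 2 a^{2}$ ($C{\left(a \right)} = \left(a^{2} + a^{2}\right) - 58 = 2 a^{2} - 58 = -58 + 2 a^{2}$)
$\sqrt{C{\left(J \left(3 - 4\right) \right)} + 37534} = \sqrt{\left(-58 + 2 \left(- 16 \left(3 - 4\right)\right)^{2}\right) + 37534} = \sqrt{\left(-58 + 2 \left(\left(-16\right) \left(-1\right)\right)^{2}\right) + 37534} = \sqrt{\left(-58 + 2 \cdot 16^{2}\right) + 37534} = \sqrt{\left(-58 + 2 \cdot 256\right) + 37534} = \sqrt{\left(-58 + 512\right) + 37534} = \sqrt{454 + 37534} = \sqrt{37988} = 2 \sqrt{9497}$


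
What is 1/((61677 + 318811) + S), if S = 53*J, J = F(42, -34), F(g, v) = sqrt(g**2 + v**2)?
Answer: 47561/18095364483 - 53*sqrt(730)/72381457932 ≈ 2.6086e-6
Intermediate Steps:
J = 2*sqrt(730) (J = sqrt(42**2 + (-34)**2) = sqrt(1764 + 1156) = sqrt(2920) = 2*sqrt(730) ≈ 54.037)
S = 106*sqrt(730) (S = 53*(2*sqrt(730)) = 106*sqrt(730) ≈ 2864.0)
1/((61677 + 318811) + S) = 1/((61677 + 318811) + 106*sqrt(730)) = 1/(380488 + 106*sqrt(730))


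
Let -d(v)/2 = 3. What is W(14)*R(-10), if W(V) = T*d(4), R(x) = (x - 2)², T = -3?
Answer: 2592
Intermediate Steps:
d(v) = -6 (d(v) = -2*3 = -6)
R(x) = (-2 + x)²
W(V) = 18 (W(V) = -3*(-6) = 18)
W(14)*R(-10) = 18*(-2 - 10)² = 18*(-12)² = 18*144 = 2592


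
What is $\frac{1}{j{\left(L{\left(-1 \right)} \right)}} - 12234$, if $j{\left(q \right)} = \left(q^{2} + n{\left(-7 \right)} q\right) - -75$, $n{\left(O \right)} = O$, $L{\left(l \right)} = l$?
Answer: $- \frac{1015421}{83} \approx -12234.0$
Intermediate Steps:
$j{\left(q \right)} = 75 + q^{2} - 7 q$ ($j{\left(q \right)} = \left(q^{2} - 7 q\right) - -75 = \left(q^{2} - 7 q\right) + 75 = 75 + q^{2} - 7 q$)
$\frac{1}{j{\left(L{\left(-1 \right)} \right)}} - 12234 = \frac{1}{75 + \left(-1\right)^{2} - -7} - 12234 = \frac{1}{75 + 1 + 7} - 12234 = \frac{1}{83} - 12234 = - \frac{1015421}{83}$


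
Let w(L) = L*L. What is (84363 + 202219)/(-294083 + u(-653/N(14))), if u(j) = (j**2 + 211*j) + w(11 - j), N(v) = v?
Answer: -14042518/14622893 ≈ -0.96031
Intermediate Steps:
w(L) = L**2
u(j) = j**2 + (11 - j)**2 + 211*j (u(j) = (j**2 + 211*j) + (11 - j)**2 = j**2 + (11 - j)**2 + 211*j)
(84363 + 202219)/(-294083 + u(-653/N(14))) = (84363 + 202219)/(-294083 + (121 + 2*(-653/14)**2 + 189*(-653/14))) = 286582/(-294083 + (121 + 2*(-653*1/14)**2 + 189*(-653*1/14))) = 286582/(-294083 + (121 + 2*(-653/14)**2 + 189*(-653/14))) = 286582/(-294083 + (121 + 2*(426409/196) - 17631/2)) = 286582/(-294083 + (121 + 426409/98 - 17631/2)) = 286582/(-294083 - 212826/49) = 286582/(-14622893/49) = 286582*(-49/14622893) = -14042518/14622893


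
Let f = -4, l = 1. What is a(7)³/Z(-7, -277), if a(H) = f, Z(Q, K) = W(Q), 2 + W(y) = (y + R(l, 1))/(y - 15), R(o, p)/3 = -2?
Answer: 1408/31 ≈ 45.419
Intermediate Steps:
R(o, p) = -6 (R(o, p) = 3*(-2) = -6)
W(y) = -2 + (-6 + y)/(-15 + y) (W(y) = -2 + (y - 6)/(y - 15) = -2 + (-6 + y)/(-15 + y))
Z(Q, K) = (24 - Q)/(-15 + Q)
a(H) = -4
a(7)³/Z(-7, -277) = (-4)³/(((24 - 1*(-7))/(-15 - 7))) = -64*(-22/(24 + 7)) = -64/((-1/22*31)) = -64/(-31/22) = -64*(-22/31) = 1408/31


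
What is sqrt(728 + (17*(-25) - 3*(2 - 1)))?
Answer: 10*sqrt(3) ≈ 17.320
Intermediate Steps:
sqrt(728 + (17*(-25) - 3*(2 - 1))) = sqrt(728 + (-425 - 3*1)) = sqrt(728 + (-425 - 3)) = sqrt(728 - 428) = sqrt(300) = 10*sqrt(3)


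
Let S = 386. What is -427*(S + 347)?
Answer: -312991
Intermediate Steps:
-427*(S + 347) = -427*(386 + 347) = -427*733 = -312991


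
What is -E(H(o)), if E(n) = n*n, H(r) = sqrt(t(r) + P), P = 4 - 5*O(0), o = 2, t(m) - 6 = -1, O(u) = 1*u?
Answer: -9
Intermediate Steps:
O(u) = u
t(m) = 5 (t(m) = 6 - 1 = 5)
P = 4 (P = 4 - 5*0 = 4 + 0 = 4)
H(r) = 3 (H(r) = sqrt(5 + 4) = sqrt(9) = 3)
E(n) = n**2
-E(H(o)) = -1*3**2 = -1*9 = -9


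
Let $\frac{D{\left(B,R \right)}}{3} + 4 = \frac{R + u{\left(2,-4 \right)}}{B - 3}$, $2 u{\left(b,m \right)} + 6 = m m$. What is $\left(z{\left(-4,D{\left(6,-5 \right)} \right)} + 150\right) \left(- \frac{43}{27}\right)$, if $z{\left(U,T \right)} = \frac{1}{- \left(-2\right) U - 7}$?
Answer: $- \frac{96707}{405} \approx -238.78$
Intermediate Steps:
$u{\left(b,m \right)} = -3 + \frac{m^{2}}{2}$ ($u{\left(b,m \right)} = -3 + \frac{m m}{2} = -3 + \frac{m^{2}}{2}$)
$D{\left(B,R \right)} = -12 + \frac{3 \left(5 + R\right)}{-3 + B}$ ($D{\left(B,R \right)} = -12 + 3 \frac{R - \left(3 - \frac{\left(-4\right)^{2}}{2}\right)}{B - 3} = -12 + 3 \frac{R + \left(-3 + \frac{1}{2} \cdot 16\right)}{-3 + B} = -12 + 3 \frac{R + \left(-3 + 8\right)}{-3 + B} = -12 + 3 \frac{R + 5}{-3 + B} = -12 + 3 \frac{5 + R}{-3 + B} = -12 + \frac{3 \left(5 + R\right)}{-3 + B}$)
$z{\left(U,T \right)} = \frac{1}{-7 + 2 U}$ ($z{\left(U,T \right)} = \frac{1}{2 U - 7} = \frac{1}{-7 + 2 U}$)
$\left(z{\left(-4,D{\left(6,-5 \right)} \right)} + 150\right) \left(- \frac{43}{27}\right) = \left(\frac{1}{-7 + 2 \left(-4\right)} + 150\right) \left(- \frac{43}{27}\right) = \left(\frac{1}{-7 - 8} + 150\right) \left(\left(-43\right) \frac{1}{27}\right) = \left(\frac{1}{-15} + 150\right) \left(- \frac{43}{27}\right) = \left(- \frac{1}{15} + 150\right) \left(- \frac{43}{27}\right) = \frac{2249}{15} \left(- \frac{43}{27}\right) = - \frac{96707}{405}$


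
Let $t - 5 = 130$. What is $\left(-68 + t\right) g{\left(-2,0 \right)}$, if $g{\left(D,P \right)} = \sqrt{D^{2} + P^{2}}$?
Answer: $134$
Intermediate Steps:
$t = 135$ ($t = 5 + 130 = 135$)
$\left(-68 + t\right) g{\left(-2,0 \right)} = \left(-68 + 135\right) \sqrt{\left(-2\right)^{2} + 0^{2}} = 67 \sqrt{4 + 0} = 67 \sqrt{4} = 67 \cdot 2 = 134$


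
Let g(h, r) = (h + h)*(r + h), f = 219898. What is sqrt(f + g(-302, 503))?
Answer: 11*sqrt(814) ≈ 313.84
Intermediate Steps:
g(h, r) = 2*h*(h + r) (g(h, r) = (2*h)*(h + r) = 2*h*(h + r))
sqrt(f + g(-302, 503)) = sqrt(219898 + 2*(-302)*(-302 + 503)) = sqrt(219898 + 2*(-302)*201) = sqrt(219898 - 121404) = sqrt(98494) = 11*sqrt(814)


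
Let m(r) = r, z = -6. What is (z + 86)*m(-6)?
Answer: -480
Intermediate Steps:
(z + 86)*m(-6) = (-6 + 86)*(-6) = 80*(-6) = -480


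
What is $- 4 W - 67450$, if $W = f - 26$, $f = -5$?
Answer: $-67326$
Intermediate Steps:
$W = -31$ ($W = -5 - 26 = -31$)
$- 4 W - 67450 = \left(-4\right) \left(-31\right) - 67450 = 124 - 67450 = -67326$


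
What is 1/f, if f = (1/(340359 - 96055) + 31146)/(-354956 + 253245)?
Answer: -24848404144/7609092385 ≈ -3.2656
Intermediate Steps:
f = -7609092385/24848404144 (f = (1/244304 + 31146)/(-101711) = (1/244304 + 31146)*(-1/101711) = (7609092385/244304)*(-1/101711) = -7609092385/24848404144 ≈ -0.30622)
1/f = 1/(-7609092385/24848404144) = -24848404144/7609092385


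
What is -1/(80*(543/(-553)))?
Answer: 553/43440 ≈ 0.012730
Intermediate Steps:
-1/(80*(543/(-553))) = -1/(80*(543*(-1/553))) = -1/(80*(-543/553)) = -1/(-43440/553) = -1*(-553/43440) = 553/43440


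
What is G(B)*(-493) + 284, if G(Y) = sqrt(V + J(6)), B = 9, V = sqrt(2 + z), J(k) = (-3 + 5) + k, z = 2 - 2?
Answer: 284 - 493*sqrt(8 + sqrt(2)) ≈ -1228.7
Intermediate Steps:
z = 0
J(k) = 2 + k
V = sqrt(2) (V = sqrt(2 + 0) = sqrt(2) ≈ 1.4142)
G(Y) = sqrt(8 + sqrt(2)) (G(Y) = sqrt(sqrt(2) + (2 + 6)) = sqrt(sqrt(2) + 8) = sqrt(8 + sqrt(2)))
G(B)*(-493) + 284 = sqrt(8 + sqrt(2))*(-493) + 284 = -493*sqrt(8 + sqrt(2)) + 284 = 284 - 493*sqrt(8 + sqrt(2))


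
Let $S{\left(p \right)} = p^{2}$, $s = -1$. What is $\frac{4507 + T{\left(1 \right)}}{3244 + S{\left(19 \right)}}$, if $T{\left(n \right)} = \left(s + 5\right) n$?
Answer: $\frac{4511}{3605} \approx 1.2513$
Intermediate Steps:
$T{\left(n \right)} = 4 n$ ($T{\left(n \right)} = \left(-1 + 5\right) n = 4 n$)
$\frac{4507 + T{\left(1 \right)}}{3244 + S{\left(19 \right)}} = \frac{4507 + 4 \cdot 1}{3244 + 19^{2}} = \frac{4507 + 4}{3244 + 361} = \frac{4511}{3605}$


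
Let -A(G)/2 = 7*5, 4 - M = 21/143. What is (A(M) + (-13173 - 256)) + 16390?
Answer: 2891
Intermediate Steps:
M = 551/143 (M = 4 - 21/143 = 551/143 ≈ 3.8531)
A(G) = -70 (A(G) = -14*5 = -2*35 = -70)
(A(M) + (-13173 - 256)) + 16390 = (-70 + (-13173 - 256)) + 16390 = (-70 - 13429) + 16390 = -13499 + 16390 = 2891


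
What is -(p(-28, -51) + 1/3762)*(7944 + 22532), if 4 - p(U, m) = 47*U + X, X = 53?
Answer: -3822696910/99 ≈ -3.8613e+7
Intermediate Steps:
p(U, m) = -49 - 47*U (p(U, m) = 4 - (47*U + 53) = 4 - (53 + 47*U) = 4 + (-53 - 47*U) = -49 - 47*U)
-(p(-28, -51) + 1/3762)*(7944 + 22532) = -((-49 - 47*(-28)) + 1/3762)*(7944 + 22532) = -((-49 + 1316) + 1/3762)*30476 = -(1267 + 1/3762)*30476 = -4766455*30476/3762 = -1*3822696910/99 = -3822696910/99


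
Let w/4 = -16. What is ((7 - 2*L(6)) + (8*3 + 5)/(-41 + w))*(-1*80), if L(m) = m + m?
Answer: 29024/21 ≈ 1382.1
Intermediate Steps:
w = -64 (w = 4*(-16) = -64)
L(m) = 2*m
((7 - 2*L(6)) + (8*3 + 5)/(-41 + w))*(-1*80) = ((7 - 4*6) + (8*3 + 5)/(-41 - 64))*(-1*80) = ((7 - 2*12) + (24 + 5)/(-105))*(-80) = ((7 - 24) + 29*(-1/105))*(-80) = (-17 - 29/105)*(-80) = -1814/105*(-80) = 29024/21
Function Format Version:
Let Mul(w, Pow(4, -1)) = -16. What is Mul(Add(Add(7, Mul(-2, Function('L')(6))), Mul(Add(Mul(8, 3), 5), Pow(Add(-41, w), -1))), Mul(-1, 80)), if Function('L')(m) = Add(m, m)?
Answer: Rational(29024, 21) ≈ 1382.1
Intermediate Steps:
w = -64 (w = Mul(4, -16) = -64)
Function('L')(m) = Mul(2, m)
Mul(Add(Add(7, Mul(-2, Function('L')(6))), Mul(Add(Mul(8, 3), 5), Pow(Add(-41, w), -1))), Mul(-1, 80)) = Mul(Add(Add(7, Mul(-2, Mul(2, 6))), Mul(Add(Mul(8, 3), 5), Pow(Add(-41, -64), -1))), Mul(-1, 80)) = Mul(Add(Add(7, Mul(-2, 12)), Mul(Add(24, 5), Pow(-105, -1))), -80) = Mul(Add(Add(7, -24), Mul(29, Rational(-1, 105))), -80) = Mul(Add(-17, Rational(-29, 105)), -80) = Mul(Rational(-1814, 105), -80) = Rational(29024, 21)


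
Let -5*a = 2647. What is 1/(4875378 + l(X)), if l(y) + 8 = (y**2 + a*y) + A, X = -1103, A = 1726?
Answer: 5/33388166 ≈ 1.4975e-7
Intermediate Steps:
a = -2647/5 (a = -1/5*2647 = -2647/5 ≈ -529.40)
l(y) = 1718 + y**2 - 2647*y/5 (l(y) = -8 + ((y**2 - 2647*y/5) + 1726) = -8 + (1726 + y**2 - 2647*y/5) = 1718 + y**2 - 2647*y/5)
1/(4875378 + l(X)) = 1/(4875378 + (1718 + (-1103)**2 - 2647/5*(-1103))) = 1/(4875378 + (1718 + 1216609 + 2919641/5)) = 1/(4875378 + 9011276/5) = 1/(33388166/5) = 5/33388166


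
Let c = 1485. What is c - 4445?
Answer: -2960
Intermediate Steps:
c - 4445 = 1485 - 4445 = -2960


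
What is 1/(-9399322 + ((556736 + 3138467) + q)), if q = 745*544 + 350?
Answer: -1/5298489 ≈ -1.8873e-7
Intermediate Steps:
q = 405630 (q = 405280 + 350 = 405630)
1/(-9399322 + ((556736 + 3138467) + q)) = 1/(-9399322 + ((556736 + 3138467) + 405630)) = 1/(-9399322 + (3695203 + 405630)) = 1/(-9399322 + 4100833) = 1/(-5298489) = -1/5298489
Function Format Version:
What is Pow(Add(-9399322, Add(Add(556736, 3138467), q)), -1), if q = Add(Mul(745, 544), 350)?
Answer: Rational(-1, 5298489) ≈ -1.8873e-7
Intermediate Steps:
q = 405630 (q = Add(405280, 350) = 405630)
Pow(Add(-9399322, Add(Add(556736, 3138467), q)), -1) = Pow(Add(-9399322, Add(Add(556736, 3138467), 405630)), -1) = Pow(Add(-9399322, Add(3695203, 405630)), -1) = Pow(Add(-9399322, 4100833), -1) = Pow(-5298489, -1) = Rational(-1, 5298489)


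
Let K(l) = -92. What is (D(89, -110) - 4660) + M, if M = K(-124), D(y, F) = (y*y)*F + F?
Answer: -876172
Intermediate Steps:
D(y, F) = F + F*y² (D(y, F) = y²*F + F = F*y² + F = F + F*y²)
M = -92
(D(89, -110) - 4660) + M = (-110*(1 + 89²) - 4660) - 92 = (-110*(1 + 7921) - 4660) - 92 = (-110*7922 - 4660) - 92 = (-871420 - 4660) - 92 = -876080 - 92 = -876172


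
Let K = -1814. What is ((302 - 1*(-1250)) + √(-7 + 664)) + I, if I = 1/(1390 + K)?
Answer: 658047/424 + 3*√73 ≈ 1577.6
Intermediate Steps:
I = -1/424 (I = 1/(1390 - 1814) = 1/(-424) = -1/424 ≈ -0.0023585)
((302 - 1*(-1250)) + √(-7 + 664)) + I = ((302 - 1*(-1250)) + √(-7 + 664)) - 1/424 = ((302 + 1250) + √657) - 1/424 = (1552 + 3*√73) - 1/424 = 658047/424 + 3*√73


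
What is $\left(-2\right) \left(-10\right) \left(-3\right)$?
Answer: $-60$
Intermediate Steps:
$\left(-2\right) \left(-10\right) \left(-3\right) = 20 \left(-3\right) = -60$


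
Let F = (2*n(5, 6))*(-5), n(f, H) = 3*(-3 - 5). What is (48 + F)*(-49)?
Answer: -14112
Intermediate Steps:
n(f, H) = -24 (n(f, H) = 3*(-8) = -24)
F = 240 (F = (2*(-24))*(-5) = -48*(-5) = 240)
(48 + F)*(-49) = (48 + 240)*(-49) = 288*(-49) = -14112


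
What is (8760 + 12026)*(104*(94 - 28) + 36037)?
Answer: 891740186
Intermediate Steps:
(8760 + 12026)*(104*(94 - 28) + 36037) = 20786*(104*66 + 36037) = 20786*(6864 + 36037) = 20786*42901 = 891740186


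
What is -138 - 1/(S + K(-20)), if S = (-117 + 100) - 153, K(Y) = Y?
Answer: -26219/190 ≈ -137.99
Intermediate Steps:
S = -170 (S = -17 - 153 = -170)
-138 - 1/(S + K(-20)) = -138 - 1/(-170 - 20) = -138 - 1/(-190) = -138 - 1*(-1/190) = -138 + 1/190 = -26219/190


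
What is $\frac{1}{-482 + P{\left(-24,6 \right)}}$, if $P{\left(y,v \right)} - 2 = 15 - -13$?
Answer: $- \frac{1}{452} \approx -0.0022124$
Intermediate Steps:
$P{\left(y,v \right)} = 30$ ($P{\left(y,v \right)} = 2 + \left(15 - -13\right) = 2 + \left(15 + 13\right) = 2 + 28 = 30$)
$\frac{1}{-482 + P{\left(-24,6 \right)}} = \frac{1}{-482 + 30} = \frac{1}{-452} = - \frac{1}{452}$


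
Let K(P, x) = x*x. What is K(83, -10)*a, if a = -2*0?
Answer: 0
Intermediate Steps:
K(P, x) = x**2
a = 0
K(83, -10)*a = (-10)**2*0 = 100*0 = 0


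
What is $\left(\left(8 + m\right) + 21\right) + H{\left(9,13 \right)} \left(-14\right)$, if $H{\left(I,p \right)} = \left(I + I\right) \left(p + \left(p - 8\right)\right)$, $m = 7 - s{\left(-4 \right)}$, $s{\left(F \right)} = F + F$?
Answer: $-4492$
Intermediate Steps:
$s{\left(F \right)} = 2 F$
$m = 15$ ($m = 7 - 2 \left(-4\right) = 7 - -8 = 7 + 8 = 15$)
$H{\left(I,p \right)} = 2 I \left(-8 + 2 p\right)$ ($H{\left(I,p \right)} = 2 I \left(p + \left(-8 + p\right)\right) = 2 I \left(-8 + 2 p\right)$)
$\left(\left(8 + m\right) + 21\right) + H{\left(9,13 \right)} \left(-14\right) = \left(\left(8 + 15\right) + 21\right) + 4 \cdot 9 \left(-4 + 13\right) \left(-14\right) = \left(23 + 21\right) + 4 \cdot 9 \cdot 9 \left(-14\right) = 44 + 324 \left(-14\right) = 44 - 4536 = -4492$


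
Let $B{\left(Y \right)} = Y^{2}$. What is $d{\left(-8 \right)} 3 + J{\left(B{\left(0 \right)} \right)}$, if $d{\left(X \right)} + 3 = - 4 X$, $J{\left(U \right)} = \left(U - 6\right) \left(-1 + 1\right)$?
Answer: $87$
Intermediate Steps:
$J{\left(U \right)} = 0$ ($J{\left(U \right)} = \left(-6 + U\right) 0 = 0$)
$d{\left(X \right)} = -3 - 4 X$
$d{\left(-8 \right)} 3 + J{\left(B{\left(0 \right)} \right)} = \left(-3 - -32\right) 3 + 0 = \left(-3 + 32\right) 3 + 0 = 29 \cdot 3 + 0 = 87 + 0 = 87$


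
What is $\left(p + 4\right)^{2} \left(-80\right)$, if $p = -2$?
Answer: $-320$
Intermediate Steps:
$\left(p + 4\right)^{2} \left(-80\right) = \left(-2 + 4\right)^{2} \left(-80\right) = 2^{2} \left(-80\right) = 4 \left(-80\right) = -320$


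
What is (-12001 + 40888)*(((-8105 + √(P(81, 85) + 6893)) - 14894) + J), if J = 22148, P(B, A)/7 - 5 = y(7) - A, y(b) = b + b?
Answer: -24582837 + 28887*√6431 ≈ -2.2266e+7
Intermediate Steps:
y(b) = 2*b
P(B, A) = 133 - 7*A (P(B, A) = 35 + 7*(2*7 - A) = 35 + 7*(14 - A) = 35 + (98 - 7*A) = 133 - 7*A)
(-12001 + 40888)*(((-8105 + √(P(81, 85) + 6893)) - 14894) + J) = (-12001 + 40888)*(((-8105 + √((133 - 7*85) + 6893)) - 14894) + 22148) = 28887*(((-8105 + √((133 - 595) + 6893)) - 14894) + 22148) = 28887*(((-8105 + √(-462 + 6893)) - 14894) + 22148) = 28887*(((-8105 + √6431) - 14894) + 22148) = 28887*((-22999 + √6431) + 22148) = 28887*(-851 + √6431) = -24582837 + 28887*√6431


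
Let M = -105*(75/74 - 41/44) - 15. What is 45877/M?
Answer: -74687756/38385 ≈ -1945.8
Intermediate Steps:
M = -38385/1628 (M = -105*(75*(1/74) - 41*1/44) - 15 = -105*(75/74 - 41/44) - 15 = -105*133/1628 - 15 = -13965/1628 - 15 = -38385/1628 ≈ -23.578)
45877/M = 45877/(-38385/1628) = 45877*(-1628/38385) = -74687756/38385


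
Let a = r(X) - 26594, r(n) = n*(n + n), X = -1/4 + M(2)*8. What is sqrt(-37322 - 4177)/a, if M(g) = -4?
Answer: -24*I*sqrt(4611)/196111 ≈ -0.0083101*I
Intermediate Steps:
X = -129/4 (X = -1/4 - 4*8 = -1*1/4 - 32 = -1/4 - 32 = -129/4 ≈ -32.250)
r(n) = 2*n**2 (r(n) = n*(2*n) = 2*n**2)
a = -196111/8 (a = 2*(-129/4)**2 - 26594 = 2*(16641/16) - 26594 = 16641/8 - 26594 = -196111/8 ≈ -24514.)
sqrt(-37322 - 4177)/a = sqrt(-37322 - 4177)/(-196111/8) = sqrt(-41499)*(-8/196111) = (3*I*sqrt(4611))*(-8/196111) = -24*I*sqrt(4611)/196111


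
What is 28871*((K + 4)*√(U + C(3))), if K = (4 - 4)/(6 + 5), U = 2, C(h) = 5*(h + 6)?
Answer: 115484*√47 ≈ 7.9172e+5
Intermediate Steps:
C(h) = 30 + 5*h (C(h) = 5*(6 + h) = 30 + 5*h)
K = 0 (K = 0/11 = 0*(1/11) = 0)
28871*((K + 4)*√(U + C(3))) = 28871*((0 + 4)*√(2 + (30 + 5*3))) = 28871*(4*√(2 + (30 + 15))) = 28871*(4*√(2 + 45)) = 28871*(4*√47) = 115484*√47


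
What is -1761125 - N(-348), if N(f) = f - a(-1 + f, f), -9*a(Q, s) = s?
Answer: -5282215/3 ≈ -1.7607e+6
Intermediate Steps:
a(Q, s) = -s/9
N(f) = 10*f/9 (N(f) = f - (-1)*f/9 = f + f/9 = 10*f/9)
-1761125 - N(-348) = -1761125 - 10*(-348)/9 = -1761125 - 1*(-1160/3) = -1761125 + 1160/3 = -5282215/3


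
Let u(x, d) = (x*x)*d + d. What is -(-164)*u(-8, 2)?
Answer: 21320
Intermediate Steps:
u(x, d) = d + d*x² (u(x, d) = x²*d + d = d*x² + d = d + d*x²)
-(-164)*u(-8, 2) = -(-164)*2*(1 + (-8)²) = -(-164)*2*(1 + 64) = -(-164)*2*65 = -(-164)*130 = -1*(-21320) = 21320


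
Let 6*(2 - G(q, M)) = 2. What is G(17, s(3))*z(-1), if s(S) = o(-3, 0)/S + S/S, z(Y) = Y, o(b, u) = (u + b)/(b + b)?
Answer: -5/3 ≈ -1.6667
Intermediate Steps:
o(b, u) = (b + u)/(2*b) (o(b, u) = (b + u)/((2*b)) = (b + u)*(1/(2*b)) = (b + u)/(2*b))
s(S) = 1 + 1/(2*S) (s(S) = ((½)*(-3 + 0)/(-3))/S + S/S = ((½)*(-⅓)*(-3))/S + 1 = 1/(2*S) + 1 = 1 + 1/(2*S))
G(q, M) = 5/3 (G(q, M) = 2 - ⅙*2 = 2 - ⅓ = 5/3)
G(17, s(3))*z(-1) = (5/3)*(-1) = -5/3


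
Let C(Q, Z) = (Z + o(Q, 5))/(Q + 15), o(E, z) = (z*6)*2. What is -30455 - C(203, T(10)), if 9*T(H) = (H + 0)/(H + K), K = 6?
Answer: -478026005/15696 ≈ -30455.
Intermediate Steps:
T(H) = H/(9*(6 + H)) (T(H) = ((H + 0)/(H + 6))/9 = (H/(6 + H))/9 = H/(9*(6 + H)))
o(E, z) = 12*z (o(E, z) = (6*z)*2 = 12*z)
C(Q, Z) = (60 + Z)/(15 + Q) (C(Q, Z) = (Z + 12*5)/(Q + 15) = (Z + 60)/(15 + Q) = (60 + Z)/(15 + Q))
-30455 - C(203, T(10)) = -30455 - (60 + (⅑)*10/(6 + 10))/(15 + 203) = -30455 - (60 + (⅑)*10/16)/218 = -30455 - (60 + (⅑)*10*(1/16))/218 = -30455 - (60 + 5/72)/218 = -30455 - 4325/(218*72) = -30455 - 1*4325/15696 = -30455 - 4325/15696 = -478026005/15696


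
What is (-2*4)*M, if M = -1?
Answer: 8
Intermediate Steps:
(-2*4)*M = -2*4*(-1) = -8*(-1) = 8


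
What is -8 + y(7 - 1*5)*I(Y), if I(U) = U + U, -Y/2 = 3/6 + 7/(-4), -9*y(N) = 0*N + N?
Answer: -82/9 ≈ -9.1111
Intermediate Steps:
y(N) = -N/9 (y(N) = -(0*N + N)/9 = -(0 + N)/9 = -N/9)
Y = 5/2 (Y = -2*(3/6 + 7/(-4)) = -2*(3*(⅙) + 7*(-¼)) = -2*(½ - 7/4) = -2*(-5/4) = 5/2 ≈ 2.5000)
I(U) = 2*U
-8 + y(7 - 1*5)*I(Y) = -8 + (-(7 - 1*5)/9)*(2*(5/2)) = -8 - (7 - 5)/9*5 = -8 - ⅑*2*5 = -8 - 2/9*5 = -8 - 10/9 = -82/9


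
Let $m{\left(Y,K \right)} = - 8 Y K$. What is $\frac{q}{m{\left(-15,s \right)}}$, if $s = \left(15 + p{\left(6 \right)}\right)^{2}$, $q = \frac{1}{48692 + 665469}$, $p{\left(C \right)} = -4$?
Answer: $\frac{1}{10369617720} \approx 9.6436 \cdot 10^{-11}$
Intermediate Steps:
$q = \frac{1}{714161} \approx 1.4002 \cdot 10^{-6}$
$s = 121$ ($s = \left(15 - 4\right)^{2} = 11^{2} = 121$)
$m{\left(Y,K \right)} = - 8 K Y$
$\frac{q}{m{\left(-15,s \right)}} = \frac{1}{714161 \left(\left(-8\right) 121 \left(-15\right)\right)} = \frac{1}{714161 \cdot 14520} = \frac{1}{714161} \cdot \frac{1}{14520} = \frac{1}{10369617720}$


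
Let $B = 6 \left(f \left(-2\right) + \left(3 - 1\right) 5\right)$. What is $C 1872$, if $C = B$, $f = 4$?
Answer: $22464$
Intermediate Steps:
$B = 12$ ($B = 6 \left(4 \left(-2\right) + \left(3 - 1\right) 5\right) = 6 \left(-8 + 2 \cdot 5\right) = 6 \left(-8 + 10\right) = 6 \cdot 2 = 12$)
$C = 12$
$C 1872 = 12 \cdot 1872 = 22464$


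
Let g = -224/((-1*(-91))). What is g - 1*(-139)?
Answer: 1775/13 ≈ 136.54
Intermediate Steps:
g = -32/13 (g = -224/91 = -224*1/91 = -32/13 ≈ -2.4615)
g - 1*(-139) = -32/13 - 1*(-139) = -32/13 + 139 = 1775/13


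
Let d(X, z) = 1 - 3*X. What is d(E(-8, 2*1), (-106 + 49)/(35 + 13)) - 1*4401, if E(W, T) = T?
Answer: -4406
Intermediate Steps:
d(E(-8, 2*1), (-106 + 49)/(35 + 13)) - 1*4401 = (1 - 6) - 1*4401 = (1 - 3*2) - 4401 = (1 - 6) - 4401 = -5 - 4401 = -4406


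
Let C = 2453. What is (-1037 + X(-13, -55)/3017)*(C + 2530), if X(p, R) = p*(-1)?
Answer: -15589893528/3017 ≈ -5.1674e+6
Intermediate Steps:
X(p, R) = -p
(-1037 + X(-13, -55)/3017)*(C + 2530) = (-1037 - 1*(-13)/3017)*(2453 + 2530) = (-1037 + 13*(1/3017))*4983 = (-1037 + 13/3017)*4983 = -3128616/3017*4983 = -15589893528/3017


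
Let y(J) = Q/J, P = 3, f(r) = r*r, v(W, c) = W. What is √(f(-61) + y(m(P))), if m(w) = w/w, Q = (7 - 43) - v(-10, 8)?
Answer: √3695 ≈ 60.786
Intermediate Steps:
f(r) = r²
Q = -26 (Q = (7 - 43) - 1*(-10) = -36 + 10 = -26)
m(w) = 1
y(J) = -26/J
√(f(-61) + y(m(P))) = √((-61)² - 26/1) = √(3721 - 26*1) = √(3721 - 26) = √3695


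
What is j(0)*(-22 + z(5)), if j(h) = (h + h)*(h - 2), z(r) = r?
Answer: 0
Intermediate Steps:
j(h) = 2*h*(-2 + h) (j(h) = (2*h)*(-2 + h) = 2*h*(-2 + h))
j(0)*(-22 + z(5)) = (2*0*(-2 + 0))*(-22 + 5) = (2*0*(-2))*(-17) = 0*(-17) = 0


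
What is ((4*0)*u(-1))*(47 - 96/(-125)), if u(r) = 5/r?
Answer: 0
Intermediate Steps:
((4*0)*u(-1))*(47 - 96/(-125)) = ((4*0)*(5/(-1)))*(47 - 96/(-125)) = (0*(5*(-1)))*(47 - 96*(-1/125)) = (0*(-5))*(47 + 96/125) = 0*(5971/125) = 0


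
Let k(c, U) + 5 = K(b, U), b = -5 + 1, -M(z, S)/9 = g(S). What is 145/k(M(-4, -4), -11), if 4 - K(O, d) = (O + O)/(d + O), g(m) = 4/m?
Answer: -2175/23 ≈ -94.565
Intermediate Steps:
M(z, S) = -36/S
b = -4
K(O, d) = 4 - 2*O/(O + d) (K(O, d) = 4 - (O + O)/(d + O) = 4 - 2*O/(O + d))
k(c, U) = -5 + 2*(-4 + 2*U)/(-4 + U)
145/k(M(-4, -4), -11) = 145/(((12 - 1*(-11))/(-4 - 11))) = 145/(((12 + 11)/(-15))) = 145/((-1/15*23)) = 145/(-23/15) = 145*(-15/23) = -2175/23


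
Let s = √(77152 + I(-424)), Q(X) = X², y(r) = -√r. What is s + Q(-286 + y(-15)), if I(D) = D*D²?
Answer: (286 + I*√15)² + 4*I*√4759242 ≈ 81781.0 + 10942.0*I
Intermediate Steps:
I(D) = D³
s = 4*I*√4759242 (s = √(77152 + (-424)³) = √(77152 - 76225024) = √(-76147872) = 4*I*√4759242 ≈ 8726.3*I)
s + Q(-286 + y(-15)) = 4*I*√4759242 + (-286 - √(-15))² = 4*I*√4759242 + (-286 - I*√15)² = (-286 - I*√15)² + 4*I*√4759242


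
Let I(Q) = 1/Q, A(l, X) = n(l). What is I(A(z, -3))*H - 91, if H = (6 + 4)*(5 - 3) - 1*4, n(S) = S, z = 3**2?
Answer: -803/9 ≈ -89.222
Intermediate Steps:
z = 9
A(l, X) = l
H = 16 (H = 10*2 - 4 = 20 - 4 = 16)
I(A(z, -3))*H - 91 = 16/9 - 91 = -803/9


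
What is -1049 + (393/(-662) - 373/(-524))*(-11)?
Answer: -182168223/173444 ≈ -1050.3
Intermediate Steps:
-1049 + (393/(-662) - 373/(-524))*(-11) = -1049 + (393*(-1/662) - 373*(-1/524))*(-11) = -1049 + (-393/662 + 373/524)*(-11) = -1049 + (20497/173444)*(-11) = -1049 - 225467/173444 = -182168223/173444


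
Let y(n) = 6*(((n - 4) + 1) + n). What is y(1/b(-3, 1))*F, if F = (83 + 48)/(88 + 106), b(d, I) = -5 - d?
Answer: -1572/97 ≈ -16.206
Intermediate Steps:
F = 131/194 ≈ 0.67526
y(n) = -18 + 12*n (y(n) = 6*(((-4 + n) + 1) + n) = 6*((-3 + n) + n) = 6*(-3 + 2*n) = -18 + 12*n)
y(1/b(-3, 1))*F = (-18 + 12/(-5 - 1*(-3)))*(131/194) = (-18 + 12/(-5 + 3))*(131/194) = (-18 + 12/(-2))*(131/194) = (-18 + 12*(-½))*(131/194) = (-18 - 6)*(131/194) = -24*131/194 = -1572/97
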